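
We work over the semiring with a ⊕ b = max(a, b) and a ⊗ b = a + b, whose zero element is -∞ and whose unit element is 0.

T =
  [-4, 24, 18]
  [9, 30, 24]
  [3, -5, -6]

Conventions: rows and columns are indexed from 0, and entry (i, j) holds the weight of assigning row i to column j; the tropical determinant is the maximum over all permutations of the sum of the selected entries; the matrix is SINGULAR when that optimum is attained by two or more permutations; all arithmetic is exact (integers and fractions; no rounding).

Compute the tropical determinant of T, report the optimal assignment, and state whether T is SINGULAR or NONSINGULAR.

σ = (0, 1, 2): (-4) + 30 + (-6) = 20
σ = (0, 2, 1): (-4) + 24 + (-5) = 15
σ = (1, 0, 2): 24 + 9 + (-6) = 27
σ = (1, 2, 0): 24 + 24 + 3 = 51
σ = (2, 0, 1): 18 + 9 + (-5) = 22
σ = (2, 1, 0): 18 + 30 + 3 = 51
Optimal value attained by: σ = (1, 2, 0).
Answer: det⊕(T) = 51; verdict: SINGULAR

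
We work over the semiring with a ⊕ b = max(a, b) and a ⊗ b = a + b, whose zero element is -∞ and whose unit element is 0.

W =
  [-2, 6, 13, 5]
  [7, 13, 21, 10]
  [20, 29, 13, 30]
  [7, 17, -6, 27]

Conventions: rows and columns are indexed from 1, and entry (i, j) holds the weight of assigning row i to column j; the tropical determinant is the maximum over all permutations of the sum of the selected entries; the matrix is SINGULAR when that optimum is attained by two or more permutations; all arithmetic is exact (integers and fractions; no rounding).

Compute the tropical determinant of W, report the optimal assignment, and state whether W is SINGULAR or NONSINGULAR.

σ = (1, 2, 3, 4): (-2) + 13 + 13 + 27 = 51
σ = (1, 2, 4, 3): (-2) + 13 + 30 + (-6) = 35
σ = (1, 3, 2, 4): (-2) + 21 + 29 + 27 = 75
σ = (1, 3, 4, 2): (-2) + 21 + 30 + 17 = 66
σ = (1, 4, 2, 3): (-2) + 10 + 29 + (-6) = 31
σ = (1, 4, 3, 2): (-2) + 10 + 13 + 17 = 38
σ = (2, 1, 3, 4): 6 + 7 + 13 + 27 = 53
σ = (2, 1, 4, 3): 6 + 7 + 30 + (-6) = 37
σ = (2, 3, 1, 4): 6 + 21 + 20 + 27 = 74
σ = (2, 3, 4, 1): 6 + 21 + 30 + 7 = 64
σ = (2, 4, 1, 3): 6 + 10 + 20 + (-6) = 30
σ = (2, 4, 3, 1): 6 + 10 + 13 + 7 = 36
σ = (3, 1, 2, 4): 13 + 7 + 29 + 27 = 76
σ = (3, 1, 4, 2): 13 + 7 + 30 + 17 = 67
σ = (3, 2, 1, 4): 13 + 13 + 20 + 27 = 73
σ = (3, 2, 4, 1): 13 + 13 + 30 + 7 = 63
σ = (3, 4, 1, 2): 13 + 10 + 20 + 17 = 60
σ = (3, 4, 2, 1): 13 + 10 + 29 + 7 = 59
σ = (4, 1, 2, 3): 5 + 7 + 29 + (-6) = 35
σ = (4, 1, 3, 2): 5 + 7 + 13 + 17 = 42
σ = (4, 2, 1, 3): 5 + 13 + 20 + (-6) = 32
σ = (4, 2, 3, 1): 5 + 13 + 13 + 7 = 38
σ = (4, 3, 1, 2): 5 + 21 + 20 + 17 = 63
σ = (4, 3, 2, 1): 5 + 21 + 29 + 7 = 62
Optimal value attained by: σ = (3, 1, 2, 4).
Answer: det⊕(W) = 76; verdict: NONSINGULAR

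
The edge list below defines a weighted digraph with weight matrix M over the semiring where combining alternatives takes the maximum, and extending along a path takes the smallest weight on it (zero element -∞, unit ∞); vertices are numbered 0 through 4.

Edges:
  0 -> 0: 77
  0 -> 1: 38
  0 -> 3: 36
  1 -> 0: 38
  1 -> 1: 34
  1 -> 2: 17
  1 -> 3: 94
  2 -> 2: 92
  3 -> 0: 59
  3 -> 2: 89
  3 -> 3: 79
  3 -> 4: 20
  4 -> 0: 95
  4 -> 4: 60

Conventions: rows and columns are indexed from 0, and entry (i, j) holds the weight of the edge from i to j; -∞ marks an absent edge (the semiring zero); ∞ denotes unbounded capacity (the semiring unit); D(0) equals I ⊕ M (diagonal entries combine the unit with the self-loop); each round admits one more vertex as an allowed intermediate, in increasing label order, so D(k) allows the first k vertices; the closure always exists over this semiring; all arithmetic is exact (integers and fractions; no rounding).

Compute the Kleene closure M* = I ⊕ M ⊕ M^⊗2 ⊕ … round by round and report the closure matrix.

D(0):
  [∞, 38, -∞, 36, -∞]
  [38, ∞, 17, 94, -∞]
  [-∞, -∞, ∞, -∞, -∞]
  [59, -∞, 89, ∞, 20]
  [95, -∞, -∞, -∞, ∞]
D(1):
  [∞, 38, -∞, 36, -∞]
  [38, ∞, 17, 94, -∞]
  [-∞, -∞, ∞, -∞, -∞]
  [59, 38, 89, ∞, 20]
  [95, 38, -∞, 36, ∞]
D(2):
  [∞, 38, 17, 38, -∞]
  [38, ∞, 17, 94, -∞]
  [-∞, -∞, ∞, -∞, -∞]
  [59, 38, 89, ∞, 20]
  [95, 38, 17, 38, ∞]
D(3):
  [∞, 38, 17, 38, -∞]
  [38, ∞, 17, 94, -∞]
  [-∞, -∞, ∞, -∞, -∞]
  [59, 38, 89, ∞, 20]
  [95, 38, 17, 38, ∞]
D(4):
  [∞, 38, 38, 38, 20]
  [59, ∞, 89, 94, 20]
  [-∞, -∞, ∞, -∞, -∞]
  [59, 38, 89, ∞, 20]
  [95, 38, 38, 38, ∞]
D(5):
  [∞, 38, 38, 38, 20]
  [59, ∞, 89, 94, 20]
  [-∞, -∞, ∞, -∞, -∞]
  [59, 38, 89, ∞, 20]
  [95, 38, 38, 38, ∞]
Answer: M* = [[∞, 38, 38, 38, 20], [59, ∞, 89, 94, 20], [-∞, -∞, ∞, -∞, -∞], [59, 38, 89, ∞, 20], [95, 38, 38, 38, ∞]]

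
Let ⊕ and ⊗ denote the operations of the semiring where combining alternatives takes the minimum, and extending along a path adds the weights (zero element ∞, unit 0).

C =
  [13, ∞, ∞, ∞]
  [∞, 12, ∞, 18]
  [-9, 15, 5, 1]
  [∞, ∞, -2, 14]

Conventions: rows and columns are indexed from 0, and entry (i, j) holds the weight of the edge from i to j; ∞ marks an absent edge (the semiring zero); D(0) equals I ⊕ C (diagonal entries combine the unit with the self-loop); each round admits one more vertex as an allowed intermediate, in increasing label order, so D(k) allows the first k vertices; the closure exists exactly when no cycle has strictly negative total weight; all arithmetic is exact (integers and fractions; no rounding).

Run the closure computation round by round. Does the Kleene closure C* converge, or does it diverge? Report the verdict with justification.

D(0):
  [0, ∞, ∞, ∞]
  [∞, 0, ∞, 18]
  [-9, 15, 0, 1]
  [∞, ∞, -2, 0]
D(1):
  [0, ∞, ∞, ∞]
  [∞, 0, ∞, 18]
  [-9, 15, 0, 1]
  [∞, ∞, -2, 0]
D(2):
  [0, ∞, ∞, ∞]
  [∞, 0, ∞, 18]
  [-9, 15, 0, 1]
  [∞, ∞, -2, 0]
Detection: at round 3, diagonal entry (3, 3) turns strictly negative.
Key observation: the cycle 3->2->3 has total weight (-2) + 1, which is strictly negative.
Answer: DIVERGES — negative cycle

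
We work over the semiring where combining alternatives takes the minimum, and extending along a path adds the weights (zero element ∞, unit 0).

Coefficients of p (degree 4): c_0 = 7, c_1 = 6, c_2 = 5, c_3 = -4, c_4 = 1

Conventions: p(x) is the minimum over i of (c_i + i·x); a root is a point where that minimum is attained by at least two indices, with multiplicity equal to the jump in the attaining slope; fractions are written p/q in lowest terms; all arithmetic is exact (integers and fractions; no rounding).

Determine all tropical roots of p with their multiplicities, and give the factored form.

hull edge (i=0, c=7) to (i=3, c=-4): slope -11/3, span 3
hull edge (i=3, c=-4) to (i=4, c=1): slope 5, span 1
Factored form: p(x) = 1 ⊗ (x ⊕ (-5)) ⊗ (x ⊕ 11/3) ⊗ (x ⊕ 11/3) ⊗ (x ⊕ 11/3)
Answer: roots = -5 (mult 1), 11/3 (mult 3)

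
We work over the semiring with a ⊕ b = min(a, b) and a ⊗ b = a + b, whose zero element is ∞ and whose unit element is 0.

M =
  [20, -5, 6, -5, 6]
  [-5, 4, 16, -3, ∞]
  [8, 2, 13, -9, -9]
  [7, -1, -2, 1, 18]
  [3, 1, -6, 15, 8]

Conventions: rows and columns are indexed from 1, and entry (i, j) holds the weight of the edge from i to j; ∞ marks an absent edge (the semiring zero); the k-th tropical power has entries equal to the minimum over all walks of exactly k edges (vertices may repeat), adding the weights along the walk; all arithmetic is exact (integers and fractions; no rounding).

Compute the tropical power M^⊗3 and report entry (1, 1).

M^⊗2:
  [-10, -6, -7, -8, -3]
  [-1, -10, -5, -10, 1]
  [-6, -10, -15, -8, -1]
  [-6, 0, -1, -11, -11]
  [-4, -4, 2, -15, -15]
M^⊗3:
  [-11, -15, -10, -16, -16]
  [-15, -11, -12, -14, -14]
  [-15, -13, -10, -24, -24]
  [-8, -12, -17, -11, -10]
  [-12, -16, -21, -14, -7]
Key observation: the optimum is the walk 1->4->2->1, with weight (-5) + (-1) + (-5) = -11.
Optimal value attained by: walk 1->4->2->1.
Answer: (M^⊗3)[1][1] = -11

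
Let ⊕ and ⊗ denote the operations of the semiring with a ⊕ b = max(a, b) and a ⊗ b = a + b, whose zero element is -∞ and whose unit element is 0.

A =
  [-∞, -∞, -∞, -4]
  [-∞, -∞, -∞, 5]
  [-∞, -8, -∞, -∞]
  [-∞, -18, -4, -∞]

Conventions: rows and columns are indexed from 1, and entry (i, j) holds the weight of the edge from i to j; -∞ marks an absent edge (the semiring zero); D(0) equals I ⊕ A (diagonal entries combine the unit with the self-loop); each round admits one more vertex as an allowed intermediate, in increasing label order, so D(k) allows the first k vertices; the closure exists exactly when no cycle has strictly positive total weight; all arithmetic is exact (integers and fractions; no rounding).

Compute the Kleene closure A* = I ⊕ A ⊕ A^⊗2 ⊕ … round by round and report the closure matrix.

D(0):
  [0, -∞, -∞, -4]
  [-∞, 0, -∞, 5]
  [-∞, -8, 0, -∞]
  [-∞, -18, -4, 0]
D(1):
  [0, -∞, -∞, -4]
  [-∞, 0, -∞, 5]
  [-∞, -8, 0, -∞]
  [-∞, -18, -4, 0]
D(2):
  [0, -∞, -∞, -4]
  [-∞, 0, -∞, 5]
  [-∞, -8, 0, -3]
  [-∞, -18, -4, 0]
D(3):
  [0, -∞, -∞, -4]
  [-∞, 0, -∞, 5]
  [-∞, -8, 0, -3]
  [-∞, -12, -4, 0]
D(4):
  [0, -16, -8, -4]
  [-∞, 0, 1, 5]
  [-∞, -8, 0, -3]
  [-∞, -12, -4, 0]
Answer: A* = [[0, -16, -8, -4], [-∞, 0, 1, 5], [-∞, -8, 0, -3], [-∞, -12, -4, 0]]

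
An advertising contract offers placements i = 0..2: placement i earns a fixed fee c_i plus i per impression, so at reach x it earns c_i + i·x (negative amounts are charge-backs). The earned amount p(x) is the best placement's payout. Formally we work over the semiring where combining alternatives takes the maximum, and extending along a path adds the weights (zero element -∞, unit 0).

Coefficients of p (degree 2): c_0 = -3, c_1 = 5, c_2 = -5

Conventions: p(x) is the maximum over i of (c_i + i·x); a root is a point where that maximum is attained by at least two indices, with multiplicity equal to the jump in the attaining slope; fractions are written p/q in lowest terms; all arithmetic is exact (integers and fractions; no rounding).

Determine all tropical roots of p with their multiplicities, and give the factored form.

hull edge (i=0, c=-3) to (i=1, c=5): slope 8, span 1
hull edge (i=1, c=5) to (i=2, c=-5): slope -10, span 1
Factored form: p(x) = -5 ⊗ (x ⊕ (-8)) ⊗ (x ⊕ 10)
Answer: roots = -8 (mult 1), 10 (mult 1)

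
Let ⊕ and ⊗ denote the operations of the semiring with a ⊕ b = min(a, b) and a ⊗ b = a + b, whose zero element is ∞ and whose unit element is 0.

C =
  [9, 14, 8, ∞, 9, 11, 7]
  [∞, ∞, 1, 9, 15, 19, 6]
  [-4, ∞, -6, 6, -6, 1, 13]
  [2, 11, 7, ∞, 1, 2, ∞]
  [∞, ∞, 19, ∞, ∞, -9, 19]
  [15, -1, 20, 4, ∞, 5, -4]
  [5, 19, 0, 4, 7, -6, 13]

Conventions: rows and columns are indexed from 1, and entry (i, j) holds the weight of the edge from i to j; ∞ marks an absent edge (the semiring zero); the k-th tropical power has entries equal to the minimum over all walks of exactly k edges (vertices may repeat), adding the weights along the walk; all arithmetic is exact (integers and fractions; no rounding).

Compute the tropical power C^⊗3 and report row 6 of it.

C^⊗2:
  [4, 10, 2, 11, 2, 0, 7]
  [-3, 18, -5, 7, -5, 0, 14]
  [-10, 0, -12, 0, -12, -15, -3]
  [3, 1, 1, 6, 1, -8, -2]
  [6, -10, 11, -5, 13, -4, -13]
  [1, 4, -4, 0, 3, -10, 1]
  [-4, -7, -6, -2, -6, -2, -10]
C^⊗3:
  [-2, -1, -4, 4, -4, -7, -4]
  [-9, -1, -11, 1, -11, -14, -4]
  [-16, -16, -18, -11, -18, -21, -19]
  [-3, -9, -5, -4, -5, -8, -12]
  [-8, -5, -13, -9, -6, -19, -8]
  [-8, -11, -10, -6, -10, -6, -14]
  [-10, -3, -12, -6, -12, -16, -6]
Answer: row 6 of C^⊗3 = [-8, -11, -10, -6, -10, -6, -14]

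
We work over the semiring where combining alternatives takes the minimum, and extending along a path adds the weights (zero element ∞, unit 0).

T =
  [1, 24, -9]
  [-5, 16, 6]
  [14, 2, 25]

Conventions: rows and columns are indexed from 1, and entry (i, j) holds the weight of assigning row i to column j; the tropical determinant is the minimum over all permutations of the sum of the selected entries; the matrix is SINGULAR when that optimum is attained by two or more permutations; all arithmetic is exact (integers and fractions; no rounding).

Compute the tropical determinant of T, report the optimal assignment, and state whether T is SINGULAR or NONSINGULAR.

σ = (1, 2, 3): 1 + 16 + 25 = 42
σ = (1, 3, 2): 1 + 6 + 2 = 9
σ = (2, 1, 3): 24 + (-5) + 25 = 44
σ = (2, 3, 1): 24 + 6 + 14 = 44
σ = (3, 1, 2): (-9) + (-5) + 2 = -12
σ = (3, 2, 1): (-9) + 16 + 14 = 21
Optimal value attained by: σ = (3, 1, 2).
Answer: det⊕(T) = -12; verdict: NONSINGULAR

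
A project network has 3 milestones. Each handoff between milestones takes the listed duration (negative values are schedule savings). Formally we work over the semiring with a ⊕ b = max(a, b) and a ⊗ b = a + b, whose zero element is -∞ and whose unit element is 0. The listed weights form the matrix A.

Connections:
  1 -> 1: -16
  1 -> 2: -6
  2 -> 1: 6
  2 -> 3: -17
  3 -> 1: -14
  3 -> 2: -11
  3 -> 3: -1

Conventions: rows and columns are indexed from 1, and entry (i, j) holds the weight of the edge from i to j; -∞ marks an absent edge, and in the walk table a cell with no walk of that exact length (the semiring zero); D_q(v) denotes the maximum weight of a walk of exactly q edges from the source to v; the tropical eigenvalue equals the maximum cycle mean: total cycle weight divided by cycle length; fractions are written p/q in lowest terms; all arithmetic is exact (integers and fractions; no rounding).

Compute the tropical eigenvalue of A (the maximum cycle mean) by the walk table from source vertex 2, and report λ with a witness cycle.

q=0: [-∞, 0, -∞]
q=1: [6, -∞, -17]
q=2: [-10, 0, -18]
q=3: [6, -16, -17]
Optimal cycle mean attained by: cycle 1->2->1, total (-6) + 6, length 2.
Answer: λ = 0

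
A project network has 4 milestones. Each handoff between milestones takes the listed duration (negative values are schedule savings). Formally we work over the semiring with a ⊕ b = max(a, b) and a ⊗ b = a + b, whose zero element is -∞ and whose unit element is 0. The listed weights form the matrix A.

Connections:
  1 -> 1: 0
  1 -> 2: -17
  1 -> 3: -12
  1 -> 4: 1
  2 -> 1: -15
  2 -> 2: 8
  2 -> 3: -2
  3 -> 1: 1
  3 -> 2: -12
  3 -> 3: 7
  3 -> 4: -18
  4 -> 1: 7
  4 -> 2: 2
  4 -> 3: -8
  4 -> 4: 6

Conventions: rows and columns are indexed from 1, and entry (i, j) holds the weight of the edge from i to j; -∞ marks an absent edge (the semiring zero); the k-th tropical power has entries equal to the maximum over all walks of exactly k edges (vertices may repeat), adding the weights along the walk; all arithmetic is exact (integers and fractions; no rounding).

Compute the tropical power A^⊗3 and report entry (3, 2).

A^⊗2:
  [8, 3, -5, 7]
  [-1, 16, 6, -14]
  [8, -4, 14, 2]
  [13, 10, 0, 12]
A^⊗3:
  [14, 11, 2, 13]
  [7, 24, 14, 0]
  [15, 4, 21, 9]
  [19, 18, 8, 18]
Key observation: the optimum is the walk 3->1->4->2, with weight 1 + 1 + 2 = 4.
Optimal value attained by: walk 3->1->4->2.
Answer: (A^⊗3)[3][2] = 4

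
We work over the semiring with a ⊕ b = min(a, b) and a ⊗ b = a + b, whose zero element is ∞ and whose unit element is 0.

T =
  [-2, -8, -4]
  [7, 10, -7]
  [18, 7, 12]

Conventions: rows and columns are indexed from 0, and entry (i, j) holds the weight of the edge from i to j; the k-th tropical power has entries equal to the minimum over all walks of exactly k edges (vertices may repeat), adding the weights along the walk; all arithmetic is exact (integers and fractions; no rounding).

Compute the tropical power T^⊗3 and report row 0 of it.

T^⊗2:
  [-4, -10, -15]
  [5, -1, 3]
  [14, 10, 0]
T^⊗3:
  [-6, -12, -17]
  [3, -3, -8]
  [12, 6, 3]
Answer: row 0 of T^⊗3 = [-6, -12, -17]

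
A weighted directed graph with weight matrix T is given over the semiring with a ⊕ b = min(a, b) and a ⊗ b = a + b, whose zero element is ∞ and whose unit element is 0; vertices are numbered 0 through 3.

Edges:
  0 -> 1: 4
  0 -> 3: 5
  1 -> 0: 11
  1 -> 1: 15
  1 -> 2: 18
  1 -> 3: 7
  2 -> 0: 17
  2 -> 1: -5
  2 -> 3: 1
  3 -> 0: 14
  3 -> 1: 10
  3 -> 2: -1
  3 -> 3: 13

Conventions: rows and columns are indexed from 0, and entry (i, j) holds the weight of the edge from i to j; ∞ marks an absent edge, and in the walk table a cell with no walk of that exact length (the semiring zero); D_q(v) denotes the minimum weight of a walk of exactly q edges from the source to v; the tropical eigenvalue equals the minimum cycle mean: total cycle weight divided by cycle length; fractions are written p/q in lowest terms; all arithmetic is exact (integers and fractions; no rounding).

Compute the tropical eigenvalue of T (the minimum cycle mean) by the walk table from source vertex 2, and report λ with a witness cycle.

q=0: [∞, ∞, 0, ∞]
q=1: [17, -5, ∞, 1]
q=2: [6, 10, 0, 2]
q=3: [16, -5, 1, 1]
q=4: [6, -4, 0, 2]
Optimal cycle mean attained by: cycle 2->3->2, total 1 + (-1), length 2.
Answer: λ = 0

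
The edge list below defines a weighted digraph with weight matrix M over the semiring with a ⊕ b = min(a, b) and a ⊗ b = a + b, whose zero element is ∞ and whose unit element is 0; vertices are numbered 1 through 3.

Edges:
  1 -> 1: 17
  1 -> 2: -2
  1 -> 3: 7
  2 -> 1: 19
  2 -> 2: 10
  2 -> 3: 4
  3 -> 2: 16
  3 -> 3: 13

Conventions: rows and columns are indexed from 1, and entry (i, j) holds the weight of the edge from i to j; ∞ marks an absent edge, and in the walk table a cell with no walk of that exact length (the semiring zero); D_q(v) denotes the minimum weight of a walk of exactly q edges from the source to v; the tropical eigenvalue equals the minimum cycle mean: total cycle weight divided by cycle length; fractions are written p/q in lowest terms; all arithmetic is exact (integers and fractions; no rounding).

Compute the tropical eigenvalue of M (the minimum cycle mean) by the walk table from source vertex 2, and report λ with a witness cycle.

q=0: [∞, 0, ∞]
q=1: [19, 10, 4]
q=2: [29, 17, 14]
q=3: [36, 27, 21]
Optimal cycle mean attained by: cycle 1->2->1, total (-2) + 19, length 2.
Answer: λ = 17/2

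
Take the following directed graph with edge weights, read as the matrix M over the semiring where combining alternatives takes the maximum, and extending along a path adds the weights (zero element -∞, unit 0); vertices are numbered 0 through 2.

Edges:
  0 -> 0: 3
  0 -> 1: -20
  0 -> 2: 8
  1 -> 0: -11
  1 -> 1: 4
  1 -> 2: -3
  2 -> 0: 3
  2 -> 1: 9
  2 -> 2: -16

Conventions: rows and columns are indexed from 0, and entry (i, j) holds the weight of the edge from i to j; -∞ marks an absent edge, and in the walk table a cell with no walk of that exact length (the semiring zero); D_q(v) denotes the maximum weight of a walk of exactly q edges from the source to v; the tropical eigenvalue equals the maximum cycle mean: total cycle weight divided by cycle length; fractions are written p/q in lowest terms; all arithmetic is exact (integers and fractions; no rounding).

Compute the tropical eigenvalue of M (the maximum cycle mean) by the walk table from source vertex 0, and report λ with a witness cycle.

q=0: [0, -∞, -∞]
q=1: [3, -20, 8]
q=2: [11, 17, 11]
q=3: [14, 21, 19]
Optimal cycle mean attained by: cycle 0->2->0, total 8 + 3, length 2.
Answer: λ = 11/2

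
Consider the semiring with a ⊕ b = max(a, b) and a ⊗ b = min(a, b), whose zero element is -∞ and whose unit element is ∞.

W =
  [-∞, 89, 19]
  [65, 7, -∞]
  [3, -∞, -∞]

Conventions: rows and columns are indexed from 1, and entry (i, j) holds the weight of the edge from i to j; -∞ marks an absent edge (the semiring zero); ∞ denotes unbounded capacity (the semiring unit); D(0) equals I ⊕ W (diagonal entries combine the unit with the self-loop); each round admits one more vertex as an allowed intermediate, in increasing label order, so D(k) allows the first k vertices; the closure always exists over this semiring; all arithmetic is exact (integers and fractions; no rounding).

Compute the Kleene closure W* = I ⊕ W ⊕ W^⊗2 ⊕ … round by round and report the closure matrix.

D(0):
  [∞, 89, 19]
  [65, ∞, -∞]
  [3, -∞, ∞]
D(1):
  [∞, 89, 19]
  [65, ∞, 19]
  [3, 3, ∞]
D(2):
  [∞, 89, 19]
  [65, ∞, 19]
  [3, 3, ∞]
D(3):
  [∞, 89, 19]
  [65, ∞, 19]
  [3, 3, ∞]
Answer: W* = [[∞, 89, 19], [65, ∞, 19], [3, 3, ∞]]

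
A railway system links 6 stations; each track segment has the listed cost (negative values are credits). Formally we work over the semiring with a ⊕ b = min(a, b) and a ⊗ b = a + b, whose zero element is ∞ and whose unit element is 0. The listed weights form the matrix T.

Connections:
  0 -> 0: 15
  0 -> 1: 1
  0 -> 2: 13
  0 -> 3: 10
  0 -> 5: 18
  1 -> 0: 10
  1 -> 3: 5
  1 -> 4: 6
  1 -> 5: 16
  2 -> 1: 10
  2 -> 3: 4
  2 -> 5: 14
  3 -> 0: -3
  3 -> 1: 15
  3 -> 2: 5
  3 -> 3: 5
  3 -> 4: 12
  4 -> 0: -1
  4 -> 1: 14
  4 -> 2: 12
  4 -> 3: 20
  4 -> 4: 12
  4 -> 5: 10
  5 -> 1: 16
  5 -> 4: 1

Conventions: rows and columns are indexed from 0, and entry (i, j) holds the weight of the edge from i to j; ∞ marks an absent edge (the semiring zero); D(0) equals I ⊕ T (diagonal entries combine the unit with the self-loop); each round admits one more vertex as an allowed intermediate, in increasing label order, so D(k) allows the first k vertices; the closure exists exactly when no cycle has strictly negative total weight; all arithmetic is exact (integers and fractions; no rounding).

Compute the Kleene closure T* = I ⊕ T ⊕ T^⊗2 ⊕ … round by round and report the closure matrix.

D(0):
  [0, 1, 13, 10, ∞, 18]
  [10, 0, ∞, 5, 6, 16]
  [∞, 10, 0, 4, ∞, 14]
  [-3, 15, 5, 0, 12, ∞]
  [-1, 14, 12, 20, 0, 10]
  [∞, 16, ∞, ∞, 1, 0]
D(1):
  [0, 1, 13, 10, ∞, 18]
  [10, 0, 23, 5, 6, 16]
  [∞, 10, 0, 4, ∞, 14]
  [-3, -2, 5, 0, 12, 15]
  [-1, 0, 12, 9, 0, 10]
  [∞, 16, ∞, ∞, 1, 0]
D(2):
  [0, 1, 13, 6, 7, 17]
  [10, 0, 23, 5, 6, 16]
  [20, 10, 0, 4, 16, 14]
  [-3, -2, 5, 0, 4, 14]
  [-1, 0, 12, 5, 0, 10]
  [26, 16, 39, 21, 1, 0]
D(3):
  [0, 1, 13, 6, 7, 17]
  [10, 0, 23, 5, 6, 16]
  [20, 10, 0, 4, 16, 14]
  [-3, -2, 5, 0, 4, 14]
  [-1, 0, 12, 5, 0, 10]
  [26, 16, 39, 21, 1, 0]
D(4):
  [0, 1, 11, 6, 7, 17]
  [2, 0, 10, 5, 6, 16]
  [1, 2, 0, 4, 8, 14]
  [-3, -2, 5, 0, 4, 14]
  [-1, 0, 10, 5, 0, 10]
  [18, 16, 26, 21, 1, 0]
D(5):
  [0, 1, 11, 6, 7, 17]
  [2, 0, 10, 5, 6, 16]
  [1, 2, 0, 4, 8, 14]
  [-3, -2, 5, 0, 4, 14]
  [-1, 0, 10, 5, 0, 10]
  [0, 1, 11, 6, 1, 0]
D(6):
  [0, 1, 11, 6, 7, 17]
  [2, 0, 10, 5, 6, 16]
  [1, 2, 0, 4, 8, 14]
  [-3, -2, 5, 0, 4, 14]
  [-1, 0, 10, 5, 0, 10]
  [0, 1, 11, 6, 1, 0]
Answer: T* = [[0, 1, 11, 6, 7, 17], [2, 0, 10, 5, 6, 16], [1, 2, 0, 4, 8, 14], [-3, -2, 5, 0, 4, 14], [-1, 0, 10, 5, 0, 10], [0, 1, 11, 6, 1, 0]]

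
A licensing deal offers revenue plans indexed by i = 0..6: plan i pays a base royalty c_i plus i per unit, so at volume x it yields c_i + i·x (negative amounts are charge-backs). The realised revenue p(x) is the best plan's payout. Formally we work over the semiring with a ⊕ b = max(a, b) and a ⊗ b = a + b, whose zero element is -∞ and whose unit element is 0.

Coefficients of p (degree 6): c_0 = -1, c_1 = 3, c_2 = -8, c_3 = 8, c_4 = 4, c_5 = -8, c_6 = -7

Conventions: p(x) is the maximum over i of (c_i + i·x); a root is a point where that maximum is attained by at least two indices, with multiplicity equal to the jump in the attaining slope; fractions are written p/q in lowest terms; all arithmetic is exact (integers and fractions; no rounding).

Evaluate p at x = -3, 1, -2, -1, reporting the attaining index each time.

p(-3) = max(-1+0·(-3)=-1, 3+1·(-3)=0, -8+2·(-3)=-14, 8+3·(-3)=-1, 4+4·(-3)=-8, -8+5·(-3)=-23, -7+6·(-3)=-25) = 0 (attained by i=1)
p(1) = max(-1+0·1=-1, 3+1·1=4, -8+2·1=-6, 8+3·1=11, 4+4·1=8, -8+5·1=-3, -7+6·1=-1) = 11 (attained by i=3)
p(-2) = max(-1+0·(-2)=-1, 3+1·(-2)=1, -8+2·(-2)=-12, 8+3·(-2)=2, 4+4·(-2)=-4, -8+5·(-2)=-18, -7+6·(-2)=-19) = 2 (attained by i=3)
p(-1) = max(-1+0·(-1)=-1, 3+1·(-1)=2, -8+2·(-1)=-10, 8+3·(-1)=5, 4+4·(-1)=0, -8+5·(-1)=-13, -7+6·(-1)=-13) = 5 (attained by i=3)
Answer: p(-3) = 0; p(1) = 11; p(-2) = 2; p(-1) = 5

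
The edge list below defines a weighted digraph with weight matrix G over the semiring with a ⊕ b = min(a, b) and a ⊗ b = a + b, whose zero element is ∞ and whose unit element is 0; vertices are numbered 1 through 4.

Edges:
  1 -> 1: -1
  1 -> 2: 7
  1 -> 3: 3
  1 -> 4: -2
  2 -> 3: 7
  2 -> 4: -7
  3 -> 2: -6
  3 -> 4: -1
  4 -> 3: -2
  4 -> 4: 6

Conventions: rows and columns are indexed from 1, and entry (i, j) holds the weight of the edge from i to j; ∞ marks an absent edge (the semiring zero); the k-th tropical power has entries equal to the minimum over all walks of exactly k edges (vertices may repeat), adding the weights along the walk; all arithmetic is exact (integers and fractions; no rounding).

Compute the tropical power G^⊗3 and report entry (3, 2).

G^⊗2:
  [-2, -3, -4, -3]
  [∞, 1, -9, -1]
  [∞, ∞, -3, -13]
  [∞, -8, 4, -3]
G^⊗3:
  [-3, -10, -5, -10]
  [∞, -15, -3, -10]
  [∞, -9, -15, -7]
  [∞, -2, -5, -15]
Key observation: the optimum is the walk 3->4->3->2, with weight (-1) + (-2) + (-6) = -9.
Optimal value attained by: walk 3->4->3->2.
Answer: (G^⊗3)[3][2] = -9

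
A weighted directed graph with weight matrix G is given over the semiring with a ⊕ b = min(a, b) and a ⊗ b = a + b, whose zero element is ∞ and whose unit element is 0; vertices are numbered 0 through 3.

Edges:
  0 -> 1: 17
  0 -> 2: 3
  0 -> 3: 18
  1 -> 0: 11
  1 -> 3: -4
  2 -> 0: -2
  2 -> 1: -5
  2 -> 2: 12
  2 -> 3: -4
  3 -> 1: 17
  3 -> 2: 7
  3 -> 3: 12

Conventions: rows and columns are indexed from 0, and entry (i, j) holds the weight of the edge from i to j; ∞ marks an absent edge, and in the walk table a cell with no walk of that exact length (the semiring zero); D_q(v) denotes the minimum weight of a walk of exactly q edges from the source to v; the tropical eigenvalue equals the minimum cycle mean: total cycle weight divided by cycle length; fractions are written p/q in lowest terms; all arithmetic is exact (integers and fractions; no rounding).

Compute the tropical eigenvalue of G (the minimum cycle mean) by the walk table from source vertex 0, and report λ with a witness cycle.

q=0: [0, ∞, ∞, ∞]
q=1: [∞, 17, 3, 18]
q=2: [1, -2, 15, -1]
q=3: [9, 10, 4, -6]
q=4: [2, -1, 1, 0]
Optimal cycle mean attained by: cycle 1->3->2->1, total (-4) + 7 + (-5), length 3.
Answer: λ = -2/3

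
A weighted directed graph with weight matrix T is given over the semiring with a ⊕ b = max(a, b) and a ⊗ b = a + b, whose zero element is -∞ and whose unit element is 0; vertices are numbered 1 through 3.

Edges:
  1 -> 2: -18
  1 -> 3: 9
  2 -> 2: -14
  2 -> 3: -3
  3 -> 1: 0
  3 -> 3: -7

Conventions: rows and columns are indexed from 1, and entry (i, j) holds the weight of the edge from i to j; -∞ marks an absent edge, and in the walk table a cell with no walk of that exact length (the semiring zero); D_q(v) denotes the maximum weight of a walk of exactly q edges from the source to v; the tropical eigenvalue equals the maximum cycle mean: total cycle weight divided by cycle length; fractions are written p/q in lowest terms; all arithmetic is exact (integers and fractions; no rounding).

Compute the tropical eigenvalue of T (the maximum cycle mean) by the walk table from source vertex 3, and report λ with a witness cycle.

q=0: [-∞, -∞, 0]
q=1: [0, -∞, -7]
q=2: [-7, -18, 9]
q=3: [9, -25, 2]
Optimal cycle mean attained by: cycle 1->3->1, total 9 + 0, length 2.
Answer: λ = 9/2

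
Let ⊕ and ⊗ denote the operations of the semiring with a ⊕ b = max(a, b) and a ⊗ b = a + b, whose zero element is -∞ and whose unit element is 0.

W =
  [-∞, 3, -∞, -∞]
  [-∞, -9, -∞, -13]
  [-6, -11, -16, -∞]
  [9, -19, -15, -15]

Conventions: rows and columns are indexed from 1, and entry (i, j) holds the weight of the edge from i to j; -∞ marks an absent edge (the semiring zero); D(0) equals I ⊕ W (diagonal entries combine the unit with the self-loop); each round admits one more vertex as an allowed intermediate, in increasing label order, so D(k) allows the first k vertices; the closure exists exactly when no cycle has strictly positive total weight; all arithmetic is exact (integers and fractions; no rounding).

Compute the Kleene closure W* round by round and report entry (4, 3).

D(0):
  [0, 3, -∞, -∞]
  [-∞, 0, -∞, -13]
  [-6, -11, 0, -∞]
  [9, -19, -15, 0]
D(1):
  [0, 3, -∞, -∞]
  [-∞, 0, -∞, -13]
  [-6, -3, 0, -∞]
  [9, 12, -15, 0]
D(2):
  [0, 3, -∞, -10]
  [-∞, 0, -∞, -13]
  [-6, -3, 0, -16]
  [9, 12, -15, 0]
D(3):
  [0, 3, -∞, -10]
  [-∞, 0, -∞, -13]
  [-6, -3, 0, -16]
  [9, 12, -15, 0]
D(4):
  [0, 3, -25, -10]
  [-4, 0, -28, -13]
  [-6, -3, 0, -16]
  [9, 12, -15, 0]
Answer: W*[4][3] = -15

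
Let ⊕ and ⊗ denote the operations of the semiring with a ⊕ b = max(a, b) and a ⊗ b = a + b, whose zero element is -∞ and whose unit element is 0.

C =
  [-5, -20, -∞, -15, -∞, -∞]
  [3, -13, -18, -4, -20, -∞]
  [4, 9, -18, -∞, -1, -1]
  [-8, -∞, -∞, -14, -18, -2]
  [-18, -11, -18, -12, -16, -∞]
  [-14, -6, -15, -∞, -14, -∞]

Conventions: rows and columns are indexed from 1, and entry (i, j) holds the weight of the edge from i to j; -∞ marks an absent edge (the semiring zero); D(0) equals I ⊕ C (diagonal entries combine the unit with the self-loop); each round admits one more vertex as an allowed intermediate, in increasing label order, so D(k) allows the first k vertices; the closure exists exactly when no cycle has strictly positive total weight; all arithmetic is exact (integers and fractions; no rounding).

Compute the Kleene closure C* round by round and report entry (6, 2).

D(0):
  [0, -20, -∞, -15, -∞, -∞]
  [3, 0, -18, -4, -20, -∞]
  [4, 9, 0, -∞, -1, -1]
  [-8, -∞, -∞, 0, -18, -2]
  [-18, -11, -18, -12, 0, -∞]
  [-14, -6, -15, -∞, -14, 0]
D(1):
  [0, -20, -∞, -15, -∞, -∞]
  [3, 0, -18, -4, -20, -∞]
  [4, 9, 0, -11, -1, -1]
  [-8, -28, -∞, 0, -18, -2]
  [-18, -11, -18, -12, 0, -∞]
  [-14, -6, -15, -29, -14, 0]
D(2):
  [0, -20, -38, -15, -40, -∞]
  [3, 0, -18, -4, -20, -∞]
  [12, 9, 0, 5, -1, -1]
  [-8, -28, -46, 0, -18, -2]
  [-8, -11, -18, -12, 0, -∞]
  [-3, -6, -15, -10, -14, 0]
D(3):
  [0, -20, -38, -15, -39, -39]
  [3, 0, -18, -4, -19, -19]
  [12, 9, 0, 5, -1, -1]
  [-8, -28, -46, 0, -18, -2]
  [-6, -9, -18, -12, 0, -19]
  [-3, -6, -15, -10, -14, 0]
D(4):
  [0, -20, -38, -15, -33, -17]
  [3, 0, -18, -4, -19, -6]
  [12, 9, 0, 5, -1, 3]
  [-8, -28, -46, 0, -18, -2]
  [-6, -9, -18, -12, 0, -14]
  [-3, -6, -15, -10, -14, 0]
D(5):
  [0, -20, -38, -15, -33, -17]
  [3, 0, -18, -4, -19, -6]
  [12, 9, 0, 5, -1, 3]
  [-8, -27, -36, 0, -18, -2]
  [-6, -9, -18, -12, 0, -14]
  [-3, -6, -15, -10, -14, 0]
D(6):
  [0, -20, -32, -15, -31, -17]
  [3, 0, -18, -4, -19, -6]
  [12, 9, 0, 5, -1, 3]
  [-5, -8, -17, 0, -16, -2]
  [-6, -9, -18, -12, 0, -14]
  [-3, -6, -15, -10, -14, 0]
Answer: C*[6][2] = -6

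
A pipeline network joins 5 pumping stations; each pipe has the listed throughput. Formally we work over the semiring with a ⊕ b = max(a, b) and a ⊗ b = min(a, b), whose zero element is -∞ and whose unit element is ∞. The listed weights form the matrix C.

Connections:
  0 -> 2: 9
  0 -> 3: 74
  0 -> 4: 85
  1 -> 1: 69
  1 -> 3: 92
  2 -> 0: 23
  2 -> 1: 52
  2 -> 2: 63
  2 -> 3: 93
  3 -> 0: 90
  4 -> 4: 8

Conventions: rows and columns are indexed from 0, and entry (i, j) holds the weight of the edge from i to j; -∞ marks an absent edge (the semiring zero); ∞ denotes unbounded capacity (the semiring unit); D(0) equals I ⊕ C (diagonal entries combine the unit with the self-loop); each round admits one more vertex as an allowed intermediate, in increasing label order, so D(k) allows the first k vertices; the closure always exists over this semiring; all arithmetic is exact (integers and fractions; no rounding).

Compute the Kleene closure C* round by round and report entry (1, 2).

D(0):
  [∞, -∞, 9, 74, 85]
  [-∞, ∞, -∞, 92, -∞]
  [23, 52, ∞, 93, -∞]
  [90, -∞, -∞, ∞, -∞]
  [-∞, -∞, -∞, -∞, ∞]
D(1):
  [∞, -∞, 9, 74, 85]
  [-∞, ∞, -∞, 92, -∞]
  [23, 52, ∞, 93, 23]
  [90, -∞, 9, ∞, 85]
  [-∞, -∞, -∞, -∞, ∞]
D(2):
  [∞, -∞, 9, 74, 85]
  [-∞, ∞, -∞, 92, -∞]
  [23, 52, ∞, 93, 23]
  [90, -∞, 9, ∞, 85]
  [-∞, -∞, -∞, -∞, ∞]
D(3):
  [∞, 9, 9, 74, 85]
  [-∞, ∞, -∞, 92, -∞]
  [23, 52, ∞, 93, 23]
  [90, 9, 9, ∞, 85]
  [-∞, -∞, -∞, -∞, ∞]
D(4):
  [∞, 9, 9, 74, 85]
  [90, ∞, 9, 92, 85]
  [90, 52, ∞, 93, 85]
  [90, 9, 9, ∞, 85]
  [-∞, -∞, -∞, -∞, ∞]
D(5):
  [∞, 9, 9, 74, 85]
  [90, ∞, 9, 92, 85]
  [90, 52, ∞, 93, 85]
  [90, 9, 9, ∞, 85]
  [-∞, -∞, -∞, -∞, ∞]
Answer: C*[1][2] = 9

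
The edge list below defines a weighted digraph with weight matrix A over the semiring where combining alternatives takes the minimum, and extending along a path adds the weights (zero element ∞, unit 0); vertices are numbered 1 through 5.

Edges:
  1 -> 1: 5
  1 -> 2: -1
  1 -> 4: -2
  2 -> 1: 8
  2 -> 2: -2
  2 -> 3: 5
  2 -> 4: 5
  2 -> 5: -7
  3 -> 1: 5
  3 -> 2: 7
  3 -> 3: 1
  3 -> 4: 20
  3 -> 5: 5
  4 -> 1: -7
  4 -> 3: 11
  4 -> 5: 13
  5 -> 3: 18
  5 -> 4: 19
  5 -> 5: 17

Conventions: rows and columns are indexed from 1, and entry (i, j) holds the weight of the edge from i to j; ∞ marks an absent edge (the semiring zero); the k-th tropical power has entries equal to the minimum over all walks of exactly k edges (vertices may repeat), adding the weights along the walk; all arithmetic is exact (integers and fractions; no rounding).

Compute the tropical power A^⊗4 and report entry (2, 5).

A^⊗2:
  [-9, -3, 4, 3, -8]
  [-2, -4, 3, 3, -9]
  [6, 4, 2, 3, 0]
  [-2, -8, 12, -9, 16]
  [12, 25, 19, 36, 23]
A^⊗3:
  [-4, -10, 2, -11, -10]
  [-4, -6, 1, -4, -11]
  [-4, 2, 3, 4, -3]
  [-16, -10, -3, -4, -15]
  [17, 11, 20, 10, 18]
A^⊗4:
  [-18, -12, -5, -6, -17]
  [-11, -8, -1, -6, -13]
  [-3, -5, 4, -6, -5]
  [-11, -17, -5, -18, -17]
  [3, 9, 16, 15, 4]
Key observation: the optimum is the walk 2->2->2->2->5, with weight (-2) + (-2) + (-2) + (-7) = -13.
Optimal value attained by: walk 2->2->2->2->5.
Answer: (A^⊗4)[2][5] = -13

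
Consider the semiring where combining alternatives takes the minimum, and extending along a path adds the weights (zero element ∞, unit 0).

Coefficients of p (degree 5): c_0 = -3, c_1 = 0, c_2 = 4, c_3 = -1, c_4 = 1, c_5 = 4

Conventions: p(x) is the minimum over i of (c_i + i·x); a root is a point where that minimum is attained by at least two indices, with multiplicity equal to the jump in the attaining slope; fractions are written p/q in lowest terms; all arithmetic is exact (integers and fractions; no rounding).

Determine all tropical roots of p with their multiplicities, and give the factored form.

hull edge (i=0, c=-3) to (i=3, c=-1): slope 2/3, span 3
hull edge (i=3, c=-1) to (i=4, c=1): slope 2, span 1
hull edge (i=4, c=1) to (i=5, c=4): slope 3, span 1
Factored form: p(x) = 4 ⊗ (x ⊕ (-3)) ⊗ (x ⊕ (-2)) ⊗ (x ⊕ (-2/3)) ⊗ (x ⊕ (-2/3)) ⊗ (x ⊕ (-2/3))
Answer: roots = -3 (mult 1), -2 (mult 1), -2/3 (mult 3)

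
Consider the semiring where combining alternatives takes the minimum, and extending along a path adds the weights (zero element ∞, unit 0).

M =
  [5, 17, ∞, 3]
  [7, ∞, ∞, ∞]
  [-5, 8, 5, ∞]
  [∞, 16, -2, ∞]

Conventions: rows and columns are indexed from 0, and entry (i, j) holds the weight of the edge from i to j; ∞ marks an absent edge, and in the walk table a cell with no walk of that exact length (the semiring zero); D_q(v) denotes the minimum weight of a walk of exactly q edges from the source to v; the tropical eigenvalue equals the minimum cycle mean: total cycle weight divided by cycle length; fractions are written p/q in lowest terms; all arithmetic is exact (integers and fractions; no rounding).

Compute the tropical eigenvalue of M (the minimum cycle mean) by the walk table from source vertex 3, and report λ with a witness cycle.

q=0: [∞, ∞, ∞, 0]
q=1: [∞, 16, -2, ∞]
q=2: [-7, 6, 3, ∞]
q=3: [-2, 10, 8, -4]
q=4: [3, 12, -6, 1]
Optimal cycle mean attained by: cycle 0->3->2->0, total 3 + (-2) + (-5), length 3.
Answer: λ = -4/3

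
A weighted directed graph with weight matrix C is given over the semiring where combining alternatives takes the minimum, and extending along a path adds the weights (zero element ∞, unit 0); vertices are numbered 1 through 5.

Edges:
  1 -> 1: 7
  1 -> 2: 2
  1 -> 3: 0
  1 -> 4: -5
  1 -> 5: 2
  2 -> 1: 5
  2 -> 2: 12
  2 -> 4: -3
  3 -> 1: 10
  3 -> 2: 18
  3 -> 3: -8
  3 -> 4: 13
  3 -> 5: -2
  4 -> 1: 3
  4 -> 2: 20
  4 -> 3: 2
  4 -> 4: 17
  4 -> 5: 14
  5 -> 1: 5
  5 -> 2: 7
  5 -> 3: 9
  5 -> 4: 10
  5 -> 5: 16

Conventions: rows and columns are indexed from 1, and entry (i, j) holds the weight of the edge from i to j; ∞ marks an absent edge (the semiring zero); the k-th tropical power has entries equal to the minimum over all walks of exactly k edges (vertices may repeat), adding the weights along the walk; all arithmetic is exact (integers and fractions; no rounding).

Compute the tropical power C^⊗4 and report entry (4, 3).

C^⊗2:
  [-2, 9, -8, -1, -2]
  [0, 7, -1, 0, 7]
  [2, 5, -16, 5, -10]
  [10, 5, -6, -2, 0]
  [12, 7, 1, 0, 7]
C^⊗3:
  [2, 0, -16, -7, -10]
  [3, 2, -9, -5, -3]
  [-6, -3, -24, -3, -18]
  [1, 7, -14, 2, -8]
  [3, 14, -7, 4, -1]
C^⊗4:
  [-6, -3, -24, -3, -18]
  [-2, 4, -17, -2, -11]
  [-14, -11, -32, -11, -26]
  [-4, -1, -22, -4, -16]
  [3, 5, -15, -2, -9]
Key observation: the optimum is the walk 4->3->3->3->3, with weight 2 + (-8) + (-8) + (-8) = -22.
Optimal value attained by: walk 4->3->3->3->3.
Answer: (C^⊗4)[4][3] = -22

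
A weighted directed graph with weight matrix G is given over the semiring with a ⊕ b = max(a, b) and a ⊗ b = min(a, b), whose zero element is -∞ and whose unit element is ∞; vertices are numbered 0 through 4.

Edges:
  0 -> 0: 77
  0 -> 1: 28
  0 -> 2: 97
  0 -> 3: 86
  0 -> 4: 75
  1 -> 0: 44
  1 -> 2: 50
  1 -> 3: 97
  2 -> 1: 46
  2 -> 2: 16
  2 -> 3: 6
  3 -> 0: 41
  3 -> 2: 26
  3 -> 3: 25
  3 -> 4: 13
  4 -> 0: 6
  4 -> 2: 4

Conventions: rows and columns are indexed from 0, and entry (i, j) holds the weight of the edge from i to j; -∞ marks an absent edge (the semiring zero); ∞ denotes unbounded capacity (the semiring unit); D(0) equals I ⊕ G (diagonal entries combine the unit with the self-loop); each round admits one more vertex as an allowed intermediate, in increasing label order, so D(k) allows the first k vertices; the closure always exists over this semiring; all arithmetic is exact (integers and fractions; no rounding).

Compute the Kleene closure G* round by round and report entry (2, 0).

D(0):
  [∞, 28, 97, 86, 75]
  [44, ∞, 50, 97, -∞]
  [-∞, 46, ∞, 6, -∞]
  [41, -∞, 26, ∞, 13]
  [6, -∞, 4, -∞, ∞]
D(1):
  [∞, 28, 97, 86, 75]
  [44, ∞, 50, 97, 44]
  [-∞, 46, ∞, 6, -∞]
  [41, 28, 41, ∞, 41]
  [6, 6, 6, 6, ∞]
D(2):
  [∞, 28, 97, 86, 75]
  [44, ∞, 50, 97, 44]
  [44, 46, ∞, 46, 44]
  [41, 28, 41, ∞, 41]
  [6, 6, 6, 6, ∞]
D(3):
  [∞, 46, 97, 86, 75]
  [44, ∞, 50, 97, 44]
  [44, 46, ∞, 46, 44]
  [41, 41, 41, ∞, 41]
  [6, 6, 6, 6, ∞]
D(4):
  [∞, 46, 97, 86, 75]
  [44, ∞, 50, 97, 44]
  [44, 46, ∞, 46, 44]
  [41, 41, 41, ∞, 41]
  [6, 6, 6, 6, ∞]
D(5):
  [∞, 46, 97, 86, 75]
  [44, ∞, 50, 97, 44]
  [44, 46, ∞, 46, 44]
  [41, 41, 41, ∞, 41]
  [6, 6, 6, 6, ∞]
Answer: G*[2][0] = 44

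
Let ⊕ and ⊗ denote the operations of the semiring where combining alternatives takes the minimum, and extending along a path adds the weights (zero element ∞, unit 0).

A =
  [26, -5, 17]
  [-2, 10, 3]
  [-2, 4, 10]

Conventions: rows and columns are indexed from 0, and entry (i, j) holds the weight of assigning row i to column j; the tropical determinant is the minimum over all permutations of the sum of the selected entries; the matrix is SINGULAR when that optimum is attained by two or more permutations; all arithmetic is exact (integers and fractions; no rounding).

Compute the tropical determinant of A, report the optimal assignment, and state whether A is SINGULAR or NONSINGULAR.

σ = (0, 1, 2): 26 + 10 + 10 = 46
σ = (0, 2, 1): 26 + 3 + 4 = 33
σ = (1, 0, 2): (-5) + (-2) + 10 = 3
σ = (1, 2, 0): (-5) + 3 + (-2) = -4
σ = (2, 0, 1): 17 + (-2) + 4 = 19
σ = (2, 1, 0): 17 + 10 + (-2) = 25
Optimal value attained by: σ = (1, 2, 0).
Answer: det⊕(A) = -4; verdict: NONSINGULAR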